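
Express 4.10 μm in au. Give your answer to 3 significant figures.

1 μm = 6.68459 × 10^-18 astronomical units.
4.10 × 6.68459 × 10^-18 ≈ 2.74 × 10^-17 au.

2.74 × 10^-17 astronomical units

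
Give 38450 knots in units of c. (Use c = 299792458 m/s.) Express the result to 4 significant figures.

6.598 × 10^-5 c

1 knot = 1.71600 × 10^-9 c.
38450 × 1.71600 × 10^-9 ≈ 6.598 × 10^-5 c.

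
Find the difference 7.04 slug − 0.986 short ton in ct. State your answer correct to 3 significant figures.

-3.96e+6 ct

7.04 slug = 513705 ct and 0.986 short ton = 4.47242e+6 ct.
513705 − 4.47242e+6 ≈ -3.96e+6 ct.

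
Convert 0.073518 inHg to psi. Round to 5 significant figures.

1 inHg = 0.491154 pounds per square inch.
Then 0.073518 × 0.491154 ≈ 0.036109 psi.

0.036109 psi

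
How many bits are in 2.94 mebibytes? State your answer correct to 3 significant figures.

1 mebibyte = 8.38861e+6 bits.
Thus 2.94 × 8.38861e+6 ≈ 2.47e+7 bit.

2.47e+7 bits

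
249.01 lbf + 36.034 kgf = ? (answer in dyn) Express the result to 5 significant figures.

1.4610 × 10^8 dyn

249.01 lbf = 1.10765 × 10^8 dyn and 36.034 kgf = 3.53373 × 10^7 dyn.
1.10765 × 10^8 + 3.53373 × 10^7 ≈ 1.4610 × 10^8 dyn.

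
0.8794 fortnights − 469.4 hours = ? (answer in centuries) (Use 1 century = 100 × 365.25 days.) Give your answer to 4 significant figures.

-0.0001984 centuries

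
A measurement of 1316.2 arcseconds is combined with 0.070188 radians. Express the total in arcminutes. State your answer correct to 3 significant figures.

263 arcminutes

1316.2 arcsec = 21.9367 arcmin and 0.070188 rad = 241.289 arcmin.
21.9367 + 241.289 ≈ 263 arcmin.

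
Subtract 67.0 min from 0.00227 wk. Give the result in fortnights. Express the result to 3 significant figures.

-0.00219 fortnights

0.00227 wk = 0.00113500 fortnight and 67.0 min = 0.00332341 fortnight.
0.00113500 − 0.00332341 ≈ -0.00219 fortnight.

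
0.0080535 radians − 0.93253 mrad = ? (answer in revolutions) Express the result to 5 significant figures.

0.0011333 rev

0.0080535 rad = 0.00128175 rev and 0.93253 mrad = 0.000148417 rev.
0.00128175 − 0.000148417 ≈ 0.0011333 rev.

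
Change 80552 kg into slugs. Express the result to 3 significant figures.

5520 slugs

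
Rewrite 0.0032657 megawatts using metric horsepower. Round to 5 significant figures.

4.4401 PS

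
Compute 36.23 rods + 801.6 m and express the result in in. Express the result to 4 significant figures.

36.23 rod = 7173.54 in and 801.6 m = 31559.1 in.
7173.54 + 31559.1 ≈ 38730 in.

38730 in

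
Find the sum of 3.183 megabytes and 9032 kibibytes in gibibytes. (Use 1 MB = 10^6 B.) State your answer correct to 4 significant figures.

3.183 MB = 0.00296440 GiB and 9032 KiB = 0.00861359 GiB.
0.00296440 + 0.00861359 ≈ 0.01158 GiB.

0.01158 GiB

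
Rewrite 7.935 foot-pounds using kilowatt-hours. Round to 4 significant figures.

2.988e-6 kWh

1 ft·lbf = 3.76616e-7 kWh.
Then 7.935 × 3.76616e-7 ≈ 2.988e-6 kWh.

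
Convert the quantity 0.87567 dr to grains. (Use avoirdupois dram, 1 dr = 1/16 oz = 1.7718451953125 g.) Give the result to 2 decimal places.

23.94 grains

1 dram = 27.34375 gr.
Thus 0.87567 × 27.34375 ≈ 23.94 gr.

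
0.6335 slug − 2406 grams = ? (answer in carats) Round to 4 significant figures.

34200 ct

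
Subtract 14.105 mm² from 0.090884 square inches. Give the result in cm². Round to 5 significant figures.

0.44530 cm²

0.090884 in² = 0.586347 cm² and 14.105 mm² = 0.141050 cm².
0.586347 − 0.141050 ≈ 0.44530 cm².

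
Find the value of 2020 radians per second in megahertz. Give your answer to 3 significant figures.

0.000321 megahertz

1 radian per second = 1.59155e-7 MHz.
Then 2020 × 1.59155e-7 ≈ 0.000321 MHz.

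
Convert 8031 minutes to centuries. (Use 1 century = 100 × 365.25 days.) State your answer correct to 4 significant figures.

1 min = 1.90129 × 10^-8 centuries.
Thus 8031 × 1.90129 × 10^-8 ≈ 0.0001527 century.

0.0001527 century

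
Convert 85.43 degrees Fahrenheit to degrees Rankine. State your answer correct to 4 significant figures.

545.1 degrees Rankine

°R = °F + 459.67.
Applying the formula gives 545.1 °R.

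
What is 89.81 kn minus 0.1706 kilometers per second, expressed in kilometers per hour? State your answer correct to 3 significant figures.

89.81 kn = 166.328 km/h and 0.1706 km/s = 614.160 km/h.
166.328 − 614.160 ≈ -448 km/h.

-448 km/h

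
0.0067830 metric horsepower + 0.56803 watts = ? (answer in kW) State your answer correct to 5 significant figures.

0.0055569 kilowatts

0.0067830 PS = 0.00498889 kW and 0.56803 W = 0.000568030 kW.
0.00498889 + 0.000568030 ≈ 0.0055569 kW.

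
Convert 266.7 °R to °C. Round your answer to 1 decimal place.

°R = (°C + 273.15) × 9/5.
Applying the formula gives -125.0 °C.

-125.0 °C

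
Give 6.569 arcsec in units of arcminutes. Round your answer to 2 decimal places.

0.11 arcmin

1 arcsecond = 0.0166667 arcmin.
Then 6.569 × 0.0166667 ≈ 0.11 arcmin.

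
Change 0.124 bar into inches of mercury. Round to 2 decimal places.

3.66 inches of mercury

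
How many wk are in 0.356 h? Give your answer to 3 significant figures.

0.00212 weeks

1 h = 0.00595238 wk.
Then 0.356 × 0.00595238 ≈ 0.00212 wk.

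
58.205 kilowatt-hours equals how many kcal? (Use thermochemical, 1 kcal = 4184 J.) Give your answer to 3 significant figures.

50100 kilocalories

1 kilowatt-hour = 860.421 kilocalories.
58.205 × 860.421 ≈ 50100 kcal.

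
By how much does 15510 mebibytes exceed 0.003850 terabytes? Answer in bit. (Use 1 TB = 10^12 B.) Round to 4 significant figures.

15510 MiB = 1.30107 × 10^11 bit and 0.003850 TB = 3.08000 × 10^10 bit.
1.30107 × 10^11 − 3.08000 × 10^10 ≈ 9.931 × 10^10 bit.

9.931 × 10^10 bit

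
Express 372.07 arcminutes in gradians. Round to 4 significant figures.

1 arcminute = 0.0185185 grad.
Thus 372.07 × 0.0185185 ≈ 6.890 grad.

6.890 grad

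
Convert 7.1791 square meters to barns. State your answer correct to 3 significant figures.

7.18e+28 barn

1 square meter = 1.00000e+28 barns.
7.1791 × 1.00000e+28 ≈ 7.18e+28 barn.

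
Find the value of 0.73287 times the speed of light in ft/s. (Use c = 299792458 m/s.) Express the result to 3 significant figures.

7.21e+8 ft/s

1 c = 9.83571e+8 ft/s.
Then 0.73287 × 9.83571e+8 ≈ 7.21e+8 ft/s.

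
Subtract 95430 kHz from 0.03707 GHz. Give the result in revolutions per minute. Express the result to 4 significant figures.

-3.502 × 10^9 revolutions per minute

0.03707 GHz = 2.22420 × 10^9 rpm and 95430 kHz = 5.72580 × 10^9 rpm.
2.22420 × 10^9 − 5.72580 × 10^9 ≈ -3.502 × 10^9 rpm.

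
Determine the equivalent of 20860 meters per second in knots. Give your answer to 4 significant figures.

40550 kn

1 m/s = 1.94384 kn.
So 20860 × 1.94384 ≈ 40550 kn.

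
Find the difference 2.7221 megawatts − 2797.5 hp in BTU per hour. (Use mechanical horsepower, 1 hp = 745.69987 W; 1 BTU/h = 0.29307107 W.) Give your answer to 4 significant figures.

2.170 × 10^6 BTU/h

2.7221 MW = 9.28819 × 10^6 BTU/h and 2797.5 hp = 7.11805 × 10^6 BTU/h.
9.28819 × 10^6 − 7.11805 × 10^6 ≈ 2.170 × 10^6 BTU/h.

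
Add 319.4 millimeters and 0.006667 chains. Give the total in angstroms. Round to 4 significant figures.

4.535 × 10^9 Å

319.4 mm = 3.19400 × 10^9 Å and 0.006667 chain = 1.34119 × 10^9 Å.
3.19400 × 10^9 + 1.34119 × 10^9 ≈ 4.535 × 10^9 Å.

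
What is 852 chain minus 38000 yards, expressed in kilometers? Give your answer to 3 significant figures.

852 chain = 17.1395 km and 38000 yd = 34.7472 km.
17.1395 − 34.7472 ≈ -17.6 km.

-17.6 kilometers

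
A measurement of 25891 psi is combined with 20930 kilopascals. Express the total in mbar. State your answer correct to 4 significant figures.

1.994e+6 millibar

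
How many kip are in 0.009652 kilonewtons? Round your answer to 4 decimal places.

0.0022 kip

1 kilonewton = 0.224809 kip.
0.009652 × 0.224809 ≈ 0.0022 kip.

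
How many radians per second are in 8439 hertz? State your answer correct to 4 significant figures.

1 Hz = 6.28319 rad/s.
Then 8439 × 6.28319 ≈ 53020 rad/s.

53020 rad/s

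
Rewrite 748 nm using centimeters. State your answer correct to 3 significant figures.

7.48 × 10^-5 cm

1 nm = 1.00000 × 10^-7 centimeters.
Then 748 × 1.00000 × 10^-7 ≈ 7.48 × 10^-5 cm.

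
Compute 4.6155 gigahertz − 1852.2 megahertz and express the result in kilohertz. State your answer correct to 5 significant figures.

4.6155 GHz = 4.61550e+6 kHz and 1852.2 MHz = 1.85220e+6 kHz.
4.61550e+6 − 1.85220e+6 ≈ 2.7633e+6 kHz.

2.7633e+6 kilohertz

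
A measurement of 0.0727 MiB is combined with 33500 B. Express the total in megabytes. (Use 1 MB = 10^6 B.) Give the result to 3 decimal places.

0.110 megabytes

0.0727 MiB = 0.0762315 MB and 33500 B = 0.0335000 MB.
0.0762315 + 0.0335000 ≈ 0.110 MB.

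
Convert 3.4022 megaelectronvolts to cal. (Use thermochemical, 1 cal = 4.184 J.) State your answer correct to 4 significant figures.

1 MeV = 3.82929e-14 calories.
Thus 3.4022 × 3.82929e-14 ≈ 1.303e-13 cal.

1.303e-13 calories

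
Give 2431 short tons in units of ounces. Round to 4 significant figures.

7.779e+7 oz

1 short ton = 32000.0 oz.
So 2431 × 32000.0 ≈ 7.779e+7 oz.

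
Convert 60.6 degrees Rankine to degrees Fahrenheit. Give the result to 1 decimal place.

-399.1 °F

°R = °F + 459.67.
Applying the formula gives -399.1 °F.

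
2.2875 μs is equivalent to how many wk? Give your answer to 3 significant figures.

3.78 × 10^-12 weeks

1 μs = 1.65344 × 10^-12 wk.
So 2.2875 × 1.65344 × 10^-12 ≈ 3.78 × 10^-12 wk.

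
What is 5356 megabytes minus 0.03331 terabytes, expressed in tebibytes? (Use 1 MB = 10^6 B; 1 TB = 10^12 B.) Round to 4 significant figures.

5356 MB = 0.00487125 TiB and 0.03331 TB = 0.0302953 TiB.
0.00487125 − 0.0302953 ≈ -0.02542 TiB.

-0.02542 TiB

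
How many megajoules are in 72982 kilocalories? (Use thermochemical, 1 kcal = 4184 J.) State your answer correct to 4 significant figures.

1 kcal = 0.00418400 megajoules.
Then 72982 × 0.00418400 ≈ 305.4 MJ.

305.4 megajoules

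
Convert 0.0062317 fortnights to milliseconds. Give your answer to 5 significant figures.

7.5379e+6 ms

1 fortnight = 1.20960e+9 ms.
So 0.0062317 × 1.20960e+9 ≈ 7.5379e+6 ms.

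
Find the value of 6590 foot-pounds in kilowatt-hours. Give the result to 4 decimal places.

1 ft·lbf = 3.76616 × 10^-7 kilowatt-hours.
Thus 6590 × 3.76616 × 10^-7 ≈ 0.0025 kWh.

0.0025 kWh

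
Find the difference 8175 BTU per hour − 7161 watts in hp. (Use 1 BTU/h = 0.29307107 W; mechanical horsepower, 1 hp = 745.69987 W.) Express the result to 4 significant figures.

8175 BTU/h = 3.21290 hp and 7161 W = 9.60306 hp.
3.21290 − 9.60306 ≈ -6.390 hp.

-6.390 horsepower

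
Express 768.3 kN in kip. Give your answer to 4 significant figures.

1 kilonewton = 0.224809 kip.
Then 768.3 × 0.224809 ≈ 172.7 kip.

172.7 kip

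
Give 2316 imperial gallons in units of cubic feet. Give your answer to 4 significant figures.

1 imp gal = 0.160544 cubic feet.
2316 × 0.160544 ≈ 371.8 ft³.

371.8 ft³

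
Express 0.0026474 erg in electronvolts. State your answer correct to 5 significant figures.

1.6524 × 10^9 eV

1 erg = 6.24151 × 10^11 eV.
0.0026474 × 6.24151 × 10^11 ≈ 1.6524 × 10^9 eV.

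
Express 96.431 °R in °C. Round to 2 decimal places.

°R = (°C + 273.15) × 9/5.
Applying the formula gives -219.58 °C.

-219.58 degrees Celsius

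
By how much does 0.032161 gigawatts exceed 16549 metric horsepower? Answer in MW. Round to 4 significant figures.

19.99 MW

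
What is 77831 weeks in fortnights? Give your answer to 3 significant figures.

1 wk = 0.500000 fortnight.
Then 77831 × 0.500000 ≈ 38900 fortnight.

38900 fortnight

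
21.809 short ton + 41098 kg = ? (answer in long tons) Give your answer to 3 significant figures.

59.9 long ton

21.809 short ton = 19.4723 long ton and 41098 kg = 40.4489 long ton.
19.4723 + 40.4489 ≈ 59.9 long ton.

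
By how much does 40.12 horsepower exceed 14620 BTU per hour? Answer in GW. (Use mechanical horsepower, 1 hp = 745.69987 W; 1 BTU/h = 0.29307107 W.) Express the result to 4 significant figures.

40.12 hp = 2.99175e-5 GW and 14620 BTU/h = 4.28470e-6 GW.
2.99175e-5 − 4.28470e-6 ≈ 2.563e-5 GW.

2.563e-5 GW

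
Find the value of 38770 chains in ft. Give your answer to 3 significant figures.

1 chain = 66.0000 ft.
So 38770 × 66.0000 ≈ 2.56 × 10^6 ft.

2.56 × 10^6 ft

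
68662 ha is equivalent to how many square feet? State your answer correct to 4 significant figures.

7.391 × 10^9 square feet

1 ha = 107639 ft².
Thus 68662 × 107639 ≈ 7.391 × 10^9 ft².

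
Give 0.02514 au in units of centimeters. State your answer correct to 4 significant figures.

3.761 × 10^11 centimeters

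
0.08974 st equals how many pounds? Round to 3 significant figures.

1.26 pounds

1 stone = 14.0000 lb.
0.08974 × 14.0000 ≈ 1.26 lb.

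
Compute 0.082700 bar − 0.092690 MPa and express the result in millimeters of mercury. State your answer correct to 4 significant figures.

-633.2 millimeters of mercury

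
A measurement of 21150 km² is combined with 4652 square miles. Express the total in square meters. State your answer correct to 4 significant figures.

3.320 × 10^10 m²

21150 km² = 2.11500 × 10^10 m² and 4652 mi² = 1.20486 × 10^10 m².
2.11500 × 10^10 + 1.20486 × 10^10 ≈ 3.320 × 10^10 m².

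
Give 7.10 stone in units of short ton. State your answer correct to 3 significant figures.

0.0497 short ton

1 stone = 0.00700000 short ton.
Thus 7.10 × 0.00700000 ≈ 0.0497 short ton.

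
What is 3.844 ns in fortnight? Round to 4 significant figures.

3.178 × 10^-15 fortnights

1 nanosecond = 8.26720 × 10^-16 fortnight.
Then 3.844 × 8.26720 × 10^-16 ≈ 3.178 × 10^-15 fortnight.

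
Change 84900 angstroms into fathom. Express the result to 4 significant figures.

1 Å = 5.46807 × 10^-11 fathoms.
Then 84900 × 5.46807 × 10^-11 ≈ 4.642 × 10^-6 fathom.

4.642 × 10^-6 fathom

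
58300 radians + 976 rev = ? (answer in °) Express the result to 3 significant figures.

58300 rad = 3.34034e+6 ° and 976 rev = 351360 °.
3.34034e+6 + 351360 ≈ 3.69e+6 °.

3.69e+6 degrees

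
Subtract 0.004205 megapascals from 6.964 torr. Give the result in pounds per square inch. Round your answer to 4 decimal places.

-0.4752 psi

6.964 torr = 0.134661 psi and 0.004205 MPa = 0.609884 psi.
0.134661 − 0.609884 ≈ -0.4752 psi.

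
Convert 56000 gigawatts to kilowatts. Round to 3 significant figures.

1 gigawatt = 1.00000e+6 kilowatts.
So 56000 × 1.00000e+6 ≈ 5.60e+10 kW.

5.60e+10 kilowatts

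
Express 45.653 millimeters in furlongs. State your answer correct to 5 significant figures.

0.00022694 furlongs

1 millimeter = 4.97097 × 10^-6 furlong.
45.653 × 4.97097 × 10^-6 ≈ 0.00022694 furlong.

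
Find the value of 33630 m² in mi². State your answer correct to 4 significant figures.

0.01298 mi²

1 m² = 3.86102e-7 mi².
Thus 33630 × 3.86102e-7 ≈ 0.01298 mi².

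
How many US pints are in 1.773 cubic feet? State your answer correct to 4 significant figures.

1 cubic foot = 59.8442 US pints.
Then 1.773 × 59.8442 ≈ 106.1 US pt.

106.1 US pints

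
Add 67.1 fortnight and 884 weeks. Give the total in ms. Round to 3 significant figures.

6.16e+11 milliseconds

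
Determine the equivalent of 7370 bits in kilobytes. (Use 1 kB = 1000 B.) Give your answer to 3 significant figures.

0.921 kB

1 bit = 0.000125000 kB.
7370 × 0.000125000 ≈ 0.921 kB.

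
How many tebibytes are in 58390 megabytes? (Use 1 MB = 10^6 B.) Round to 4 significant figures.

1 megabyte = 9.09495e-7 TiB.
58390 × 9.09495e-7 ≈ 0.05311 TiB.

0.05311 TiB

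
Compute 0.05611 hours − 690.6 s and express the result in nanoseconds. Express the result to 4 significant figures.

-4.886e+11 nanoseconds

0.05611 h = 2.01996e+11 ns and 690.6 s = 6.90600e+11 ns.
2.01996e+11 − 6.90600e+11 ≈ -4.886e+11 ns.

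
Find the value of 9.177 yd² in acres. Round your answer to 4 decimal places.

0.0019 acres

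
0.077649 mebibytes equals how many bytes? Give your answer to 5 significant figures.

1 MiB = 1.04858 × 10^6 B.
Then 0.077649 × 1.04858 × 10^6 ≈ 81421 B.

81421 B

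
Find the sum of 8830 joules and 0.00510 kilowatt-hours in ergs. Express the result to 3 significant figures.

8830 J = 8.83000 × 10^10 erg and 0.00510 kWh = 1.83600 × 10^11 erg.
8.83000 × 10^10 + 1.83600 × 10^11 ≈ 2.72 × 10^11 erg.

2.72 × 10^11 ergs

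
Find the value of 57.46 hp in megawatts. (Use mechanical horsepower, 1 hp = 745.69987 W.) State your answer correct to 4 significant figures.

1 horsepower = 0.000745700 MW.
Then 57.46 × 0.000745700 ≈ 0.04285 MW.

0.04285 megawatts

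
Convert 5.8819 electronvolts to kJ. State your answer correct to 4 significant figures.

1 eV = 1.60218e-22 kilojoules.
5.8819 × 1.60218e-22 ≈ 9.424e-22 kJ.

9.424e-22 kJ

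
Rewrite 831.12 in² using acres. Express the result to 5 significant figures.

1 in² = 1.59423 × 10^-7 acre.
831.12 × 1.59423 × 10^-7 ≈ 0.00013250 acre.

0.00013250 acre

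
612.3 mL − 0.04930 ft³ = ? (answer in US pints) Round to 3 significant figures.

-1.66 US pt

612.3 mL = 1.29402 US pt and 0.04930 ft³ = 2.95032 US pt.
1.29402 − 2.95032 ≈ -1.66 US pt.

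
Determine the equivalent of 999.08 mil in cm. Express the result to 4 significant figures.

2.538 centimeters

1 mil = 0.00254000 cm.
So 999.08 × 0.00254000 ≈ 2.538 cm.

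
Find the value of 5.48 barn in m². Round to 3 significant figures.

1 barn = 1.00000e-28 square meters.
Thus 5.48 × 1.00000e-28 ≈ 5.48e-28 m².

5.48e-28 m²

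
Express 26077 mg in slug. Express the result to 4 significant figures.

0.001787 slug

1 milligram = 6.85218 × 10^-8 slug.
26077 × 6.85218 × 10^-8 ≈ 0.001787 slug.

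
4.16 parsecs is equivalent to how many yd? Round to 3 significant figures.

1 pc = 3.37454e+16 yd.
4.16 × 3.37454e+16 ≈ 1.40e+17 yd.

1.40e+17 yd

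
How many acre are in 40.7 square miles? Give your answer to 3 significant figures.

26000 acre

1 square mile = 640.000 acre.
So 40.7 × 640.000 ≈ 26000 acre.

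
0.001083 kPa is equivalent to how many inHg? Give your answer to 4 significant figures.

0.0003198 inHg

1 kPa = 0.295300 inches of mercury.
0.001083 × 0.295300 ≈ 0.0003198 inHg.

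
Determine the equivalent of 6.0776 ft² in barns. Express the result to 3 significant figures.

5.65 × 10^27 barn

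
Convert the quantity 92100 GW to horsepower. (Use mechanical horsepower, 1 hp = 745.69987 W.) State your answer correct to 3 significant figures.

1.24 × 10^11 horsepower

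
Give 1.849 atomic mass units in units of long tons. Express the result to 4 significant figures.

3.022 × 10^-30 long ton

1 atomic mass unit = 1.63431 × 10^-30 long tons.
1.849 × 1.63431 × 10^-30 ≈ 3.022 × 10^-30 long ton.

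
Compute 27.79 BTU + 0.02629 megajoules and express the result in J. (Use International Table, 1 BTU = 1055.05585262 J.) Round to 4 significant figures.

55610 joules

27.79 BTU = 29320.0 J and 0.02629 MJ = 26290.0 J.
29320.0 + 26290.0 ≈ 55610 J.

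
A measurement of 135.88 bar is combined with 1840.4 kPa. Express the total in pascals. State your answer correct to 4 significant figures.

1.543e+7 Pa

135.88 bar = 1.35880e+7 Pa and 1840.4 kPa = 1.84040e+6 Pa.
1.35880e+7 + 1.84040e+6 ≈ 1.543e+7 Pa.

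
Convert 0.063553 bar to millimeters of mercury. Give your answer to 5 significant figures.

1 bar = 750.062 millimeters of mercury.
So 0.063553 × 750.062 ≈ 47.669 mmHg.

47.669 millimeters of mercury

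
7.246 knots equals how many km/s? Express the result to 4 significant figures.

0.003728 km/s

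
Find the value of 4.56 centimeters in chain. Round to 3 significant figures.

0.00227 chains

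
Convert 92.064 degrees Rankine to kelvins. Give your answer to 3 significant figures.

51.1 K

°R = K × 9/5.
Applying the formula gives 51.1 K.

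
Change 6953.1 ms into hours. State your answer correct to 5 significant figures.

1 ms = 2.77778e-7 h.
Then 6953.1 × 2.77778e-7 ≈ 0.0019314 h.

0.0019314 hours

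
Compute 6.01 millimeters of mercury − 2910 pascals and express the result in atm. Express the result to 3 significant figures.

-0.0208 atm

6.01 mmHg = 0.00790790 atm and 2910 Pa = 0.0287195 atm.
0.00790790 − 0.0287195 ≈ -0.0208 atm.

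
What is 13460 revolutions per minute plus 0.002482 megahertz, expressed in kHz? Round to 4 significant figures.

2.706 kilohertz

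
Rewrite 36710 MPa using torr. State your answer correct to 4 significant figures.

1 MPa = 7500.62 torr.
So 36710 × 7500.62 ≈ 2.753 × 10^8 torr.

2.753 × 10^8 torr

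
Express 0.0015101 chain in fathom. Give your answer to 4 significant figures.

1 chain = 11.0000 fathom.
Thus 0.0015101 × 11.0000 ≈ 0.01661 fathom.

0.01661 fathoms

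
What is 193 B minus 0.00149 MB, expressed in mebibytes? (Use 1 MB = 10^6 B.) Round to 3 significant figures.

-0.00124 mebibytes

193 B = 0.000184059 MiB and 0.00149 MB = 0.00142097 MiB.
0.000184059 − 0.00142097 ≈ -0.00124 MiB.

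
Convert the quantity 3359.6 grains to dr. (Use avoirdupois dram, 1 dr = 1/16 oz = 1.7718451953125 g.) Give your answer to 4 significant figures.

122.9 dr

1 gr = 0.0365714 drams.
3359.6 × 0.0365714 ≈ 122.9 dr.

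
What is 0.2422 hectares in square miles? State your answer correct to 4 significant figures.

0.0009351 mi²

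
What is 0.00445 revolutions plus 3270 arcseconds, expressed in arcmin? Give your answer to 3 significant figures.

0.00445 rev = 96.1200 arcmin and 3270 arcsec = 54.5000 arcmin.
96.1200 + 54.5000 ≈ 151 arcmin.

151 arcmin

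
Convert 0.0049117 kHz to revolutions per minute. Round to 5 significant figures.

1 kilohertz = 60000.0 rpm.
So 0.0049117 × 60000.0 ≈ 294.70 rpm.

294.70 revolutions per minute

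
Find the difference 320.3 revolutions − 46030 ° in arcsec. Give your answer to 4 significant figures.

2.494 × 10^8 arcsec

320.3 rev = 4.15109 × 10^8 arcsec and 46030 ° = 1.65708 × 10^8 arcsec.
4.15109 × 10^8 − 1.65708 × 10^8 ≈ 2.494 × 10^8 arcsec.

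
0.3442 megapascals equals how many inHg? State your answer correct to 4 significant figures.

101.6 inches of mercury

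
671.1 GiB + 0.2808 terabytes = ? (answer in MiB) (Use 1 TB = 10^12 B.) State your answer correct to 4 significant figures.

671.1 GiB = 687206 MiB and 0.2808 TB = 267792 MiB.
687206 + 267792 ≈ 955000 MiB.

955000 MiB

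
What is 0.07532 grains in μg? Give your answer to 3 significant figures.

1 grain = 64798.9 μg.
So 0.07532 × 64798.9 ≈ 4880 μg.

4880 μg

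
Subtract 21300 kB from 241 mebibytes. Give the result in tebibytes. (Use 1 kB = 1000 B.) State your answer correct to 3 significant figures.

0.000210 tebibytes

241 MiB = 0.000229836 TiB and 21300 kB = 1.93722 × 10^-5 TiB.
0.000229836 − 1.93722 × 10^-5 ≈ 0.000210 TiB.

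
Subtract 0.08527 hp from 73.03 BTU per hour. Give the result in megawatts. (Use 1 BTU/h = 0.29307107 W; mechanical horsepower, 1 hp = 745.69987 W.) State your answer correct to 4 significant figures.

-4.218e-5 MW

73.03 BTU/h = 2.14030e-5 MW and 0.08527 hp = 6.35858e-5 MW.
2.14030e-5 − 6.35858e-5 ≈ -4.218e-5 MW.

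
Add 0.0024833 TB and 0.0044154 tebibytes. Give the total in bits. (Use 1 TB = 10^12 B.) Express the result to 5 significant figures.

5.8705e+10 bits

0.0024833 TB = 1.98664e+10 bit and 0.0044154 TiB = 3.88383e+10 bit.
1.98664e+10 + 3.88383e+10 ≈ 5.8705e+10 bit.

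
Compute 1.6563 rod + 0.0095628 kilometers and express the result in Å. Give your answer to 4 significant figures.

1.6563 rod = 8.32986 × 10^10 Å and 0.0095628 km = 9.56280 × 10^10 Å.
8.32986 × 10^10 + 9.56280 × 10^10 ≈ 1.789 × 10^11 Å.

1.789 × 10^11 angstroms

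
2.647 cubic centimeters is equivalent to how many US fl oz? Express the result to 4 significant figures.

1 cubic centimeter = 0.0338140 US fluid ounces.
Thus 2.647 × 0.0338140 ≈ 0.08951 US fl oz.

0.08951 US fl oz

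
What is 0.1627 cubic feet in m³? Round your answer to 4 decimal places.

1 cubic foot = 0.0283168 m³.
So 0.1627 × 0.0283168 ≈ 0.0046 m³.

0.0046 cubic meters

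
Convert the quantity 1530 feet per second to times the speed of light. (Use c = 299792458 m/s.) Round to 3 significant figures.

1 ft/s = 1.01670e-9 c.
1530 × 1.01670e-9 ≈ 1.56e-6 c.

1.56e-6 times the speed of light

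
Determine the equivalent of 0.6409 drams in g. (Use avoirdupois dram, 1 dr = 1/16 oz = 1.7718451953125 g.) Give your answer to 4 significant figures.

1 dram = 1.77185 g.
0.6409 × 1.77185 ≈ 1.136 g.

1.136 grams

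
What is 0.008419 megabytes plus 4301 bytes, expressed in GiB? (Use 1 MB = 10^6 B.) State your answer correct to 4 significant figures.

1.185 × 10^-5 GiB

0.008419 MB = 7.84080 × 10^-6 GiB and 4301 B = 4.00562 × 10^-6 GiB.
7.84080 × 10^-6 + 4.00562 × 10^-6 ≈ 1.185 × 10^-5 GiB.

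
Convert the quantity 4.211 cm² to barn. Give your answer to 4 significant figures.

4.211e+24 barn

1 cm² = 1.00000e+24 barn.
Then 4.211 × 1.00000e+24 ≈ 4.211e+24 barn.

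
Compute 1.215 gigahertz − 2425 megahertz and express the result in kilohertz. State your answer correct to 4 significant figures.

-1.210 × 10^6 kHz

1.215 GHz = 1.21500 × 10^6 kHz and 2425 MHz = 2.42500 × 10^6 kHz.
1.21500 × 10^6 − 2.42500 × 10^6 ≈ -1.210 × 10^6 kHz.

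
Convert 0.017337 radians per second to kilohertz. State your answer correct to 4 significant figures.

2.759 × 10^-6 kHz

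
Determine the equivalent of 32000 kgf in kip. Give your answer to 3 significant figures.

70.5 kips

1 kilogram-force = 0.00220462 kip.
So 32000 × 0.00220462 ≈ 70.5 kip.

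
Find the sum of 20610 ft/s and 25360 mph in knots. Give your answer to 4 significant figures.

34250 kn

20610 ft/s = 12211.1 kn and 25360 mph = 22037.2 kn.
12211.1 + 22037.2 ≈ 34250 kn.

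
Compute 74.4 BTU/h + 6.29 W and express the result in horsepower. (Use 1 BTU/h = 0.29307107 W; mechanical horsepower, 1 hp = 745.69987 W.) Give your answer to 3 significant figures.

0.0377 horsepower

74.4 BTU/h = 0.0292403 hp and 6.29 W = 0.00843503 hp.
0.0292403 + 0.00843503 ≈ 0.0377 hp.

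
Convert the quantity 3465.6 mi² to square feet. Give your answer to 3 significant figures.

9.66e+10 square feet

1 mi² = 2.78784e+7 square feet.
So 3465.6 × 2.78784e+7 ≈ 9.66e+10 ft².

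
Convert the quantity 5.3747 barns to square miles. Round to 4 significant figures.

2.075 × 10^-34 square miles

1 barn = 3.86102 × 10^-35 mi².
So 5.3747 × 3.86102 × 10^-35 ≈ 2.075 × 10^-34 mi².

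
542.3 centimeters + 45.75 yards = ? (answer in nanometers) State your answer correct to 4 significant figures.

542.3 cm = 5.42300e+9 nm and 45.75 yd = 4.18338e+10 nm.
5.42300e+9 + 4.18338e+10 ≈ 4.726e+10 nm.

4.726e+10 nm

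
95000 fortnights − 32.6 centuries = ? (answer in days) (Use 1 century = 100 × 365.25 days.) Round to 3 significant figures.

139000 d

95000 fortnight = 1330000 d and 32.6 century = 1190715 d.
1330000 − 1190715 ≈ 139000 d.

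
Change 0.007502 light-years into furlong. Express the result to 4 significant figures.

1 ly = 4.70290e+13 furlong.
0.007502 × 4.70290e+13 ≈ 3.528e+11 furlong.

3.528e+11 furlong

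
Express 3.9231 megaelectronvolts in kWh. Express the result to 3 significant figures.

1 MeV = 4.45049 × 10^-20 kilowatt-hours.
Then 3.9231 × 4.45049 × 10^-20 ≈ 1.75 × 10^-19 kWh.

1.75 × 10^-19 kilowatt-hours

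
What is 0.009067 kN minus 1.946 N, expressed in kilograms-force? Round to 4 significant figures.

0.009067 kN = 0.924577 kgf and 1.946 N = 0.198437 kgf.
0.924577 − 0.198437 ≈ 0.7261 kgf.

0.7261 kilograms-force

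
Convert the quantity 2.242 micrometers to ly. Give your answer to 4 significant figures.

2.370e-22 light-years

1 μm = 1.05700e-22 ly.
2.242 × 1.05700e-22 ≈ 2.370e-22 ly.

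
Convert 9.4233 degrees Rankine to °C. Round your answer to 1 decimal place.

-267.9 °C

°R = (°C + 273.15) × 9/5.
Applying the formula gives -267.9 °C.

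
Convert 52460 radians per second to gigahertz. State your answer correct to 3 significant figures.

1 radian per second = 1.59155e-10 gigahertz.
So 52460 × 1.59155e-10 ≈ 8.35e-6 GHz.

8.35e-6 gigahertz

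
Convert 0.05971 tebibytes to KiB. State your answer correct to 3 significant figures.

6.41e+7 KiB

1 TiB = 1.07374e+9 kibibytes.
Thus 0.05971 × 1.07374e+9 ≈ 6.41e+7 KiB.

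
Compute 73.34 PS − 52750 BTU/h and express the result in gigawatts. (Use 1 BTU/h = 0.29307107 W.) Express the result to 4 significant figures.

73.34 PS = 5.39415e-5 GW and 52750 BTU/h = 1.54595e-5 GW.
5.39415e-5 − 1.54595e-5 ≈ 3.848e-5 GW.

3.848e-5 GW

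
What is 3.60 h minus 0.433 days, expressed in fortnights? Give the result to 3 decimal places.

-0.020 fortnights

3.60 h = 0.0107143 fortnight and 0.433 d = 0.0309286 fortnight.
0.0107143 − 0.0309286 ≈ -0.020 fortnight.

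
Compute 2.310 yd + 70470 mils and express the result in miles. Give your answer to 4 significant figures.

0.002425 mi

2.310 yd = 0.00131250 mi and 70470 mil = 0.00111222 mi.
0.00131250 + 0.00111222 ≈ 0.002425 mi.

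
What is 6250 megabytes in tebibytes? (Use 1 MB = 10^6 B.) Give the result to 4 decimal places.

0.0057 tebibytes

1 megabyte = 9.09495 × 10^-7 TiB.
6250 × 9.09495 × 10^-7 ≈ 0.0057 TiB.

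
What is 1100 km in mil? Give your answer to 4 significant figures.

1 km = 3.93701 × 10^7 mil.
Then 1100 × 3.93701 × 10^7 ≈ 4.331 × 10^10 mil.

4.331 × 10^10 mils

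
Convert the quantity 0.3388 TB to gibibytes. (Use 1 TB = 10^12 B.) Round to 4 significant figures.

1 terabyte = 931.323 GiB.
So 0.3388 × 931.323 ≈ 315.5 GiB.

315.5 GiB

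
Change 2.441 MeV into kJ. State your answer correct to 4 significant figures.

1 megaelectronvolt = 1.60218e-16 kJ.
Thus 2.441 × 1.60218e-16 ≈ 3.911e-16 kJ.

3.911e-16 kJ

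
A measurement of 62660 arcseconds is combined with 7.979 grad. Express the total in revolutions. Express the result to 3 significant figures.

0.0683 revolutions

62660 arcsec = 0.0483488 rev and 7.979 grad = 0.0199475 rev.
0.0483488 + 0.0199475 ≈ 0.0683 rev.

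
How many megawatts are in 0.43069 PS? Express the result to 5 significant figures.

0.00031677 MW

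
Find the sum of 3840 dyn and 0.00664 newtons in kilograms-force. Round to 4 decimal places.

3840 dyn = 0.00391571 kgf and 0.00664 N = 0.000677092 kgf.
0.00391571 + 0.000677092 ≈ 0.0046 kgf.

0.0046 kilograms-force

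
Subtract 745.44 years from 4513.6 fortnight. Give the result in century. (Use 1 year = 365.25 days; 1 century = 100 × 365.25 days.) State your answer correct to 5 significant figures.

4513.6 fortnight = 1.73006 century and 745.44 yr = 7.45440 century.
1.73006 − 7.45440 ≈ -5.7243 century.

-5.7243 centuries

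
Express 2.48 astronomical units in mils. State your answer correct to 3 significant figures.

1 au = 5.88968 × 10^15 mil.
So 2.48 × 5.88968 × 10^15 ≈ 1.46 × 10^16 mil.

1.46 × 10^16 mils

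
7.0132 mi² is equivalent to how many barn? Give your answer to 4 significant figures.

1.816 × 10^35 barn

1 mi² = 2.58999 × 10^34 barns.
So 7.0132 × 2.58999 × 10^34 ≈ 1.816 × 10^35 barn.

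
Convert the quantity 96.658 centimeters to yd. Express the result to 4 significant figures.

1.057 yards

1 centimeter = 0.0109361 yards.
So 96.658 × 0.0109361 ≈ 1.057 yd.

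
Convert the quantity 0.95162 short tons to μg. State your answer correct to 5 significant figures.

8.6330 × 10^11 μg

1 short ton = 9.07185 × 10^11 micrograms.
0.95162 × 9.07185 × 10^11 ≈ 8.6330 × 10^11 μg.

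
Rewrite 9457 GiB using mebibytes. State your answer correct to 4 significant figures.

1 GiB = 1024.00 mebibytes.
Then 9457 × 1024.00 ≈ 9.684e+6 MiB.

9.684e+6 MiB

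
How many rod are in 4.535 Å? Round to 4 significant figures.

9.017 × 10^-11 rod

1 Å = 1.98839 × 10^-11 rod.
So 4.535 × 1.98839 × 10^-11 ≈ 9.017 × 10^-11 rod.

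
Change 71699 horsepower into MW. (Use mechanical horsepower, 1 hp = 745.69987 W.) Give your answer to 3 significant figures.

53.5 MW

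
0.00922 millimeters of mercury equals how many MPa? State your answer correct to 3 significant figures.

1.23e-6 MPa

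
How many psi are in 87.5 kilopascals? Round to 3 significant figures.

12.7 pounds per square inch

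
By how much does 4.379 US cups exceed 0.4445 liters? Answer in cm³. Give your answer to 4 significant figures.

4.379 US cup = 1036.02 cm³ and 0.4445 L = 444.500 cm³.
1036.02 − 444.500 ≈ 591.5 cm³.

591.5 cm³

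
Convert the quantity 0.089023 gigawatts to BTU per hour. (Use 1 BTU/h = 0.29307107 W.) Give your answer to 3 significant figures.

3.04e+8 BTU/h

1 GW = 3.41214e+9 BTU/h.
Then 0.089023 × 3.41214e+9 ≈ 3.04e+8 BTU/h.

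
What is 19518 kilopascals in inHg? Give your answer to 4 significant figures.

5764 inHg

1 kPa = 0.295300 inHg.
So 19518 × 0.295300 ≈ 5764 inHg.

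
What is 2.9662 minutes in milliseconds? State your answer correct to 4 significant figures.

1 min = 60000.0 ms.
2.9662 × 60000.0 ≈ 178000 ms.

178000 ms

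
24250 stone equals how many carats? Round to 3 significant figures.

1 st = 31751.5 ct.
Thus 24250 × 31751.5 ≈ 7.70e+8 ct.

7.70e+8 ct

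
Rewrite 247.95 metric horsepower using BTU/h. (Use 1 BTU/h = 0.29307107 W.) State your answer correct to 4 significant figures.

1 metric horsepower = 2509.63 BTU per hour.
Then 247.95 × 2509.63 ≈ 622300 BTU/h.

622300 BTU/h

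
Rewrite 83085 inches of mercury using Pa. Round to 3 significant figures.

2.81 × 10^8 Pa

1 inch of mercury = 3386.39 pascals.
Thus 83085 × 3386.39 ≈ 2.81 × 10^8 Pa.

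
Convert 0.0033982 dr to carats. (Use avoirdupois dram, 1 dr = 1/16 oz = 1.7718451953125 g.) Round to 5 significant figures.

0.030105 ct

1 dr = 8.85923 ct.
Then 0.0033982 × 8.85923 ≈ 0.030105 ct.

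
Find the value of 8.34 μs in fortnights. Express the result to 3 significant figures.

1 μs = 8.26720 × 10^-13 fortnight.
So 8.34 × 8.26720 × 10^-13 ≈ 6.89 × 10^-12 fortnight.

6.89 × 10^-12 fortnights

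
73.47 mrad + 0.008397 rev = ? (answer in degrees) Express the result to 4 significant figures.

7.232 °

73.47 mrad = 4.20952 ° and 0.008397 rev = 3.02292 °.
4.20952 + 3.02292 ≈ 7.232 °.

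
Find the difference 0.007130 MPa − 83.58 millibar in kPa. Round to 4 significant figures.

0.007130 MPa = 7.13000 kPa and 83.58 mbar = 8.35800 kPa.
7.13000 − 8.35800 ≈ -1.228 kPa.

-1.228 kilopascals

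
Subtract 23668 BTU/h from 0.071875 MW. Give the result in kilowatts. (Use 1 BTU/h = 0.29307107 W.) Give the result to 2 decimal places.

64.94 kW

0.071875 MW = 71.8750 kW and 23668 BTU/h = 6.93641 kW.
71.8750 − 6.93641 ≈ 64.94 kW.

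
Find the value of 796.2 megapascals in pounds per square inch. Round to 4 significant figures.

115500 psi

1 MPa = 145.038 pounds per square inch.
Thus 796.2 × 145.038 ≈ 115500 psi.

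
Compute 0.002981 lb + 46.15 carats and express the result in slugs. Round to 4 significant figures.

0.002981 lb = 9.26523 × 10^-5 slug and 46.15 ct = 0.000632456 slug.
9.26523 × 10^-5 + 0.000632456 ≈ 0.0007251 slug.

0.0007251 slug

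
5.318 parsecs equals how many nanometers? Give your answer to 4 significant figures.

1.641 × 10^26 nm

1 pc = 3.08568 × 10^25 nanometers.
Thus 5.318 × 3.08568 × 10^25 ≈ 1.641 × 10^26 nm.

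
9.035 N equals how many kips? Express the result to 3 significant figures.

0.00203 kip

1 N = 0.000224809 kip.
Then 9.035 × 0.000224809 ≈ 0.00203 kip.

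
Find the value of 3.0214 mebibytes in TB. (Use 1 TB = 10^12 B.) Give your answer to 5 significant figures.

3.1682e-6 terabytes

1 mebibyte = 1.04858e-6 TB.
So 3.0214 × 1.04858e-6 ≈ 3.1682e-6 TB.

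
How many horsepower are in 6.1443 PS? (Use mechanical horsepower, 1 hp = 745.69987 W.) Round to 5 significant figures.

1 PS = 0.986320 horsepower.
Then 6.1443 × 0.986320 ≈ 6.0602 hp.

6.0602 hp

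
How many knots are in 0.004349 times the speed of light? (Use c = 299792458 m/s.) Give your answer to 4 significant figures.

2.534e+6 knots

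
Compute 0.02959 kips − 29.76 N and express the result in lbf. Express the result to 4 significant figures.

0.02959 kip = 29.5900 lbf and 29.76 N = 6.69031 lbf.
29.5900 − 6.69031 ≈ 22.90 lbf.

22.90 lbf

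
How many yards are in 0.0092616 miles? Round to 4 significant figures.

16.30 yd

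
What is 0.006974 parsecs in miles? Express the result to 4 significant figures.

1.337 × 10^11 mi

1 parsec = 1.91735 × 10^13 mi.
Then 0.006974 × 1.91735 × 10^13 ≈ 1.337 × 10^11 mi.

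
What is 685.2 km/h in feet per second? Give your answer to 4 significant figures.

1 kilometer per hour = 0.911344 ft/s.
685.2 × 0.911344 ≈ 624.5 ft/s.

624.5 ft/s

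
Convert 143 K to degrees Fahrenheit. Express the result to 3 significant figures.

-202 °F

K = (°F + 459.67) × 5/9.
Applying the formula gives -202 °F.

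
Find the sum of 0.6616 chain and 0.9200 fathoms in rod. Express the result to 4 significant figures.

0.6616 chain = 2.64640 rod and 0.9200 fathom = 0.334545 rod.
2.64640 + 0.334545 ≈ 2.981 rod.

2.981 rod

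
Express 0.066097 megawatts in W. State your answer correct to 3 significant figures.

1 megawatt = 1.00000e+6 watts.
Thus 0.066097 × 1.00000e+6 ≈ 66100 W.

66100 W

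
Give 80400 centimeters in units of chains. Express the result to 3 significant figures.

1 cm = 0.000497097 chains.
So 80400 × 0.000497097 ≈ 40.0 chain.

40.0 chains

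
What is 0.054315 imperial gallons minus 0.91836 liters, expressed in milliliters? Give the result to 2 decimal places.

0.054315 imp gal = 246.921 mL and 0.91836 L = 918.360 mL.
246.921 − 918.360 ≈ -671.44 mL.

-671.44 mL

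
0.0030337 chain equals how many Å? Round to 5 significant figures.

6.1028e+8 angstroms

1 chain = 2.01168e+11 angstroms.
0.0030337 × 2.01168e+11 ≈ 6.1028e+8 Å.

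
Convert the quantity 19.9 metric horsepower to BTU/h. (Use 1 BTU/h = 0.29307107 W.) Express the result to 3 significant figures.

1 metric horsepower = 2509.63 BTU per hour.
19.9 × 2509.63 ≈ 49900 BTU/h.

49900 BTU/h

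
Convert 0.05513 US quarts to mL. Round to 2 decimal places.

1 US quart = 946.353 mL.
0.05513 × 946.353 ≈ 52.17 mL.

52.17 mL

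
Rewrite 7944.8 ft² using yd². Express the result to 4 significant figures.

1 ft² = 0.111111 yd².
So 7944.8 × 0.111111 ≈ 882.8 yd².

882.8 square yards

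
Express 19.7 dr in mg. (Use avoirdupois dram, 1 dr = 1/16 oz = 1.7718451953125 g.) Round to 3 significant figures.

34900 mg

1 dram = 1771.85 mg.
Thus 19.7 × 1771.85 ≈ 34900 mg.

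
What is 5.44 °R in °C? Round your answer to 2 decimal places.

°R = (°C + 273.15) × 9/5.
Applying the formula gives -270.13 °C.

-270.13 degrees Celsius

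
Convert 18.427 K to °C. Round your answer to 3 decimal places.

K = °C + 273.15.
Applying the formula gives -254.723 °C.

-254.723 degrees Celsius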